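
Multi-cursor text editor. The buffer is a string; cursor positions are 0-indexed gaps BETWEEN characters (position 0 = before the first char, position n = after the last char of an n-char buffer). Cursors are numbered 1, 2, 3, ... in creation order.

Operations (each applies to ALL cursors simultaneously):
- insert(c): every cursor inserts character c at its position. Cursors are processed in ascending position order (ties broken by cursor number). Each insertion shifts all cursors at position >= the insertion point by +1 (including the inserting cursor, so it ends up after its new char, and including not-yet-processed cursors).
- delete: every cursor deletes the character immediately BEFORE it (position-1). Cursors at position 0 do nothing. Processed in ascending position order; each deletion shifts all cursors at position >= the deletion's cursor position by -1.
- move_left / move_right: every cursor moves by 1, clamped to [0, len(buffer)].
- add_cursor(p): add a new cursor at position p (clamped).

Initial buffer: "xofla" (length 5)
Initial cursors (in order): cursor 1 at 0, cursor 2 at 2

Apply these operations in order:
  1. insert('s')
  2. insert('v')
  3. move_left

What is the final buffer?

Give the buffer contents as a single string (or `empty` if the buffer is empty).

Answer: svxosvfla

Derivation:
After op 1 (insert('s')): buffer="sxosfla" (len 7), cursors c1@1 c2@4, authorship 1..2...
After op 2 (insert('v')): buffer="svxosvfla" (len 9), cursors c1@2 c2@6, authorship 11..22...
After op 3 (move_left): buffer="svxosvfla" (len 9), cursors c1@1 c2@5, authorship 11..22...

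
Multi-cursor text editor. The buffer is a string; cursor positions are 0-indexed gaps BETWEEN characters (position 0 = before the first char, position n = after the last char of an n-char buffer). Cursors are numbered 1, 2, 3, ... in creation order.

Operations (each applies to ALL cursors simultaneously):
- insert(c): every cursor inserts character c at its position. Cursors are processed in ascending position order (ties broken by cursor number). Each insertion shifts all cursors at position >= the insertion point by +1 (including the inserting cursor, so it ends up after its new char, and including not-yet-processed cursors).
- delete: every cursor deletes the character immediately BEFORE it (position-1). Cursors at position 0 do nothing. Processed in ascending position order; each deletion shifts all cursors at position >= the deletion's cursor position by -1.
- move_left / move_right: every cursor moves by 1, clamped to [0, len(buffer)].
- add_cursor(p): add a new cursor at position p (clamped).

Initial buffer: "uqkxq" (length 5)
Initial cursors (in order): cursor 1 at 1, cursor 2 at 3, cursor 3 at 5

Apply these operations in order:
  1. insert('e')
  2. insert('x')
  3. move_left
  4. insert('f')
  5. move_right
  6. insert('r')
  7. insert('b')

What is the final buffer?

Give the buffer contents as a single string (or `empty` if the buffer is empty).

Answer: uefxrbqkefxrbxqefxrb

Derivation:
After op 1 (insert('e')): buffer="ueqkexqe" (len 8), cursors c1@2 c2@5 c3@8, authorship .1..2..3
After op 2 (insert('x')): buffer="uexqkexxqex" (len 11), cursors c1@3 c2@7 c3@11, authorship .11..22..33
After op 3 (move_left): buffer="uexqkexxqex" (len 11), cursors c1@2 c2@6 c3@10, authorship .11..22..33
After op 4 (insert('f')): buffer="uefxqkefxxqefx" (len 14), cursors c1@3 c2@8 c3@13, authorship .111..222..333
After op 5 (move_right): buffer="uefxqkefxxqefx" (len 14), cursors c1@4 c2@9 c3@14, authorship .111..222..333
After op 6 (insert('r')): buffer="uefxrqkefxrxqefxr" (len 17), cursors c1@5 c2@11 c3@17, authorship .1111..2222..3333
After op 7 (insert('b')): buffer="uefxrbqkefxrbxqefxrb" (len 20), cursors c1@6 c2@13 c3@20, authorship .11111..22222..33333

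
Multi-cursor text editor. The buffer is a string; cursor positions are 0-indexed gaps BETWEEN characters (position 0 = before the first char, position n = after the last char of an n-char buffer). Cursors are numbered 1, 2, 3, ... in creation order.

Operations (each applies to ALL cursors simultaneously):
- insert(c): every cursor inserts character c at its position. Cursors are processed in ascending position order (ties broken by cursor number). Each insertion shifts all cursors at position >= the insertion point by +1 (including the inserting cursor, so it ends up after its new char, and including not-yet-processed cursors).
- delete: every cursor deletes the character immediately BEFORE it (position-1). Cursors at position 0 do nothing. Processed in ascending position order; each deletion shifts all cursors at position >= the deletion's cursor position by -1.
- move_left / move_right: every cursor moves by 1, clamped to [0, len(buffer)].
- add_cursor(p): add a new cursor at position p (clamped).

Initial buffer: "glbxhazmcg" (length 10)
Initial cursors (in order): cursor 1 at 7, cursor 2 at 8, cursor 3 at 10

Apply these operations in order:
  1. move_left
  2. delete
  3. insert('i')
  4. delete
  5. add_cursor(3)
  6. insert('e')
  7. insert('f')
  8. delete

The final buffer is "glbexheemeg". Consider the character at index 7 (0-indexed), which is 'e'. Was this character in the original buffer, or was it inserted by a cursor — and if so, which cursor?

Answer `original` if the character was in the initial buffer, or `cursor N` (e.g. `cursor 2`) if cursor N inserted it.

Answer: cursor 2

Derivation:
After op 1 (move_left): buffer="glbxhazmcg" (len 10), cursors c1@6 c2@7 c3@9, authorship ..........
After op 2 (delete): buffer="glbxhmg" (len 7), cursors c1@5 c2@5 c3@6, authorship .......
After op 3 (insert('i')): buffer="glbxhiimig" (len 10), cursors c1@7 c2@7 c3@9, authorship .....12.3.
After op 4 (delete): buffer="glbxhmg" (len 7), cursors c1@5 c2@5 c3@6, authorship .......
After op 5 (add_cursor(3)): buffer="glbxhmg" (len 7), cursors c4@3 c1@5 c2@5 c3@6, authorship .......
After op 6 (insert('e')): buffer="glbexheemeg" (len 11), cursors c4@4 c1@8 c2@8 c3@10, authorship ...4..12.3.
After op 7 (insert('f')): buffer="glbefxheeffmefg" (len 15), cursors c4@5 c1@11 c2@11 c3@14, authorship ...44..1212.33.
After op 8 (delete): buffer="glbexheemeg" (len 11), cursors c4@4 c1@8 c2@8 c3@10, authorship ...4..12.3.
Authorship (.=original, N=cursor N): . . . 4 . . 1 2 . 3 .
Index 7: author = 2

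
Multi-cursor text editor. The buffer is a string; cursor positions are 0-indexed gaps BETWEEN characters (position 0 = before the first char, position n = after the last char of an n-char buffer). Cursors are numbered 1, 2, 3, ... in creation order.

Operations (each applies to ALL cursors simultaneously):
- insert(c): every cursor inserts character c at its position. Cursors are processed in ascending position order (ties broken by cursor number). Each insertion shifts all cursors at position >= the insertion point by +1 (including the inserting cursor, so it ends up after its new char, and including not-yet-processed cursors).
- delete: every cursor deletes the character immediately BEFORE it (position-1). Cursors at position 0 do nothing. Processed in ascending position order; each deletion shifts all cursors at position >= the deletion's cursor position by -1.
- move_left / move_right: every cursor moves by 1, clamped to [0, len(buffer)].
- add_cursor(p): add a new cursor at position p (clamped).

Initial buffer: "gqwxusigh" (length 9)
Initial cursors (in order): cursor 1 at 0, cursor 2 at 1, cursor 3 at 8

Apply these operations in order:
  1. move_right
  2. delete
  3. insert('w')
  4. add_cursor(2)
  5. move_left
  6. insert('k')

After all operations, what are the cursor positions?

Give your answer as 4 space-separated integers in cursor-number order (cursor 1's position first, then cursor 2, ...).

Answer: 4 4 12 4

Derivation:
After op 1 (move_right): buffer="gqwxusigh" (len 9), cursors c1@1 c2@2 c3@9, authorship .........
After op 2 (delete): buffer="wxusig" (len 6), cursors c1@0 c2@0 c3@6, authorship ......
After op 3 (insert('w')): buffer="wwwxusigw" (len 9), cursors c1@2 c2@2 c3@9, authorship 12......3
After op 4 (add_cursor(2)): buffer="wwwxusigw" (len 9), cursors c1@2 c2@2 c4@2 c3@9, authorship 12......3
After op 5 (move_left): buffer="wwwxusigw" (len 9), cursors c1@1 c2@1 c4@1 c3@8, authorship 12......3
After op 6 (insert('k')): buffer="wkkkwwxusigkw" (len 13), cursors c1@4 c2@4 c4@4 c3@12, authorship 11242......33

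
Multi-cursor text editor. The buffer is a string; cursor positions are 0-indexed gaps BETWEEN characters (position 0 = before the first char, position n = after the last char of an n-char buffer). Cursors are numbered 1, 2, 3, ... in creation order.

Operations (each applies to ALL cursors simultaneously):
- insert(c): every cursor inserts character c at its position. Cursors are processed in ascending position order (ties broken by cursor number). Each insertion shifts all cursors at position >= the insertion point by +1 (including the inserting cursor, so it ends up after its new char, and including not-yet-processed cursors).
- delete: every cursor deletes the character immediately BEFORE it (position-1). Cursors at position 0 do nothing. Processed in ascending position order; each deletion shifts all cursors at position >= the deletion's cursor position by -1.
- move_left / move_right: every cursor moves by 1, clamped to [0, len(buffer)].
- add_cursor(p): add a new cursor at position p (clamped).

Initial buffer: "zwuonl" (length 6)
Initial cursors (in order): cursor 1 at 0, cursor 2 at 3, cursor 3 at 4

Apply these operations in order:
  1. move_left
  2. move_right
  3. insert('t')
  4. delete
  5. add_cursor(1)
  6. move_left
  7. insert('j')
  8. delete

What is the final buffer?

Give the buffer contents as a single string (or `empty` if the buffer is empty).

Answer: zwuonl

Derivation:
After op 1 (move_left): buffer="zwuonl" (len 6), cursors c1@0 c2@2 c3@3, authorship ......
After op 2 (move_right): buffer="zwuonl" (len 6), cursors c1@1 c2@3 c3@4, authorship ......
After op 3 (insert('t')): buffer="ztwutotnl" (len 9), cursors c1@2 c2@5 c3@7, authorship .1..2.3..
After op 4 (delete): buffer="zwuonl" (len 6), cursors c1@1 c2@3 c3@4, authorship ......
After op 5 (add_cursor(1)): buffer="zwuonl" (len 6), cursors c1@1 c4@1 c2@3 c3@4, authorship ......
After op 6 (move_left): buffer="zwuonl" (len 6), cursors c1@0 c4@0 c2@2 c3@3, authorship ......
After op 7 (insert('j')): buffer="jjzwjujonl" (len 10), cursors c1@2 c4@2 c2@5 c3@7, authorship 14..2.3...
After op 8 (delete): buffer="zwuonl" (len 6), cursors c1@0 c4@0 c2@2 c3@3, authorship ......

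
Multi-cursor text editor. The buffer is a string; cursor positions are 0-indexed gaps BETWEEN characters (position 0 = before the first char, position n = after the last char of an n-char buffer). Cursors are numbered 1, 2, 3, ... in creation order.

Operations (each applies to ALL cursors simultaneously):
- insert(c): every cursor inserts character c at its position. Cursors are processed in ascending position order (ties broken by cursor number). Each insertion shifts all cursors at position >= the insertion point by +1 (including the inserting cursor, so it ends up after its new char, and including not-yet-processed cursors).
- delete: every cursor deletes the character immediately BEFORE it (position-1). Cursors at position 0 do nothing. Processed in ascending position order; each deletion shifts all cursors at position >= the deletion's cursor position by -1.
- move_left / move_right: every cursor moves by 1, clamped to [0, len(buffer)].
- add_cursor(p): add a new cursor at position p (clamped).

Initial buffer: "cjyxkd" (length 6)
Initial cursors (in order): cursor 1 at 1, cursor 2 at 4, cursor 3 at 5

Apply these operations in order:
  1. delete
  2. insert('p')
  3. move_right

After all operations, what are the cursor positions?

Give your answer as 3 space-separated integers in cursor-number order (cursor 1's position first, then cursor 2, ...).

After op 1 (delete): buffer="jyd" (len 3), cursors c1@0 c2@2 c3@2, authorship ...
After op 2 (insert('p')): buffer="pjyppd" (len 6), cursors c1@1 c2@5 c3@5, authorship 1..23.
After op 3 (move_right): buffer="pjyppd" (len 6), cursors c1@2 c2@6 c3@6, authorship 1..23.

Answer: 2 6 6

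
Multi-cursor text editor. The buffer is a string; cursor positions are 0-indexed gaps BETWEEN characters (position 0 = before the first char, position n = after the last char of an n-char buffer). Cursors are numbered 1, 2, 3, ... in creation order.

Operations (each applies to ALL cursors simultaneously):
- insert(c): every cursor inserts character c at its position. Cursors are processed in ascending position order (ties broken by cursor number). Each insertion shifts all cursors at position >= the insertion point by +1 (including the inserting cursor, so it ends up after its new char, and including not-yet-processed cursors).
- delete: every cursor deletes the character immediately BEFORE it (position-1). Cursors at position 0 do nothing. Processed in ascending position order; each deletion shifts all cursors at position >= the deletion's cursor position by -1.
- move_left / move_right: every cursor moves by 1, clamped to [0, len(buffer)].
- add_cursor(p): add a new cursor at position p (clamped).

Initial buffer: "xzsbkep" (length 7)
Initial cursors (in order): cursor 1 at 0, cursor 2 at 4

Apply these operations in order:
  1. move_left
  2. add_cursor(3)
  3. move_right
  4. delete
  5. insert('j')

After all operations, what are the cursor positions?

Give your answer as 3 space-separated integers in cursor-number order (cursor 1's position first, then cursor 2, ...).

Answer: 1 4 4

Derivation:
After op 1 (move_left): buffer="xzsbkep" (len 7), cursors c1@0 c2@3, authorship .......
After op 2 (add_cursor(3)): buffer="xzsbkep" (len 7), cursors c1@0 c2@3 c3@3, authorship .......
After op 3 (move_right): buffer="xzsbkep" (len 7), cursors c1@1 c2@4 c3@4, authorship .......
After op 4 (delete): buffer="zkep" (len 4), cursors c1@0 c2@1 c3@1, authorship ....
After op 5 (insert('j')): buffer="jzjjkep" (len 7), cursors c1@1 c2@4 c3@4, authorship 1.23...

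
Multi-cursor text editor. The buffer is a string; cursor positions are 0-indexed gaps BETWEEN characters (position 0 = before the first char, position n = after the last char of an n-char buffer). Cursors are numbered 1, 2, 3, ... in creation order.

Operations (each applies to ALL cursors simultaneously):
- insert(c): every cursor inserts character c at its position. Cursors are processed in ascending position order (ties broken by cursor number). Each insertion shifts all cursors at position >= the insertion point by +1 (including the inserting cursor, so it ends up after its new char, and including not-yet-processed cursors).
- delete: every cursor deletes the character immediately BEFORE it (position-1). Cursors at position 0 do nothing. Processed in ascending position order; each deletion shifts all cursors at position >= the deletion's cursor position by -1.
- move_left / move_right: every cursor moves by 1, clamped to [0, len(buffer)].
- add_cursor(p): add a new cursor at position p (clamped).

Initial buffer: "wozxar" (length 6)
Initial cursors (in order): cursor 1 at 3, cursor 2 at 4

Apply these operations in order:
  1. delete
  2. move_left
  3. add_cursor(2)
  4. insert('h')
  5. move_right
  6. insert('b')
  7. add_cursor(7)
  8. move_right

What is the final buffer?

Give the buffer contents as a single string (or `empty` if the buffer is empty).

After op 1 (delete): buffer="woar" (len 4), cursors c1@2 c2@2, authorship ....
After op 2 (move_left): buffer="woar" (len 4), cursors c1@1 c2@1, authorship ....
After op 3 (add_cursor(2)): buffer="woar" (len 4), cursors c1@1 c2@1 c3@2, authorship ....
After op 4 (insert('h')): buffer="whhohar" (len 7), cursors c1@3 c2@3 c3@5, authorship .12.3..
After op 5 (move_right): buffer="whhohar" (len 7), cursors c1@4 c2@4 c3@6, authorship .12.3..
After op 6 (insert('b')): buffer="whhobbhabr" (len 10), cursors c1@6 c2@6 c3@9, authorship .12.123.3.
After op 7 (add_cursor(7)): buffer="whhobbhabr" (len 10), cursors c1@6 c2@6 c4@7 c3@9, authorship .12.123.3.
After op 8 (move_right): buffer="whhobbhabr" (len 10), cursors c1@7 c2@7 c4@8 c3@10, authorship .12.123.3.

Answer: whhobbhabr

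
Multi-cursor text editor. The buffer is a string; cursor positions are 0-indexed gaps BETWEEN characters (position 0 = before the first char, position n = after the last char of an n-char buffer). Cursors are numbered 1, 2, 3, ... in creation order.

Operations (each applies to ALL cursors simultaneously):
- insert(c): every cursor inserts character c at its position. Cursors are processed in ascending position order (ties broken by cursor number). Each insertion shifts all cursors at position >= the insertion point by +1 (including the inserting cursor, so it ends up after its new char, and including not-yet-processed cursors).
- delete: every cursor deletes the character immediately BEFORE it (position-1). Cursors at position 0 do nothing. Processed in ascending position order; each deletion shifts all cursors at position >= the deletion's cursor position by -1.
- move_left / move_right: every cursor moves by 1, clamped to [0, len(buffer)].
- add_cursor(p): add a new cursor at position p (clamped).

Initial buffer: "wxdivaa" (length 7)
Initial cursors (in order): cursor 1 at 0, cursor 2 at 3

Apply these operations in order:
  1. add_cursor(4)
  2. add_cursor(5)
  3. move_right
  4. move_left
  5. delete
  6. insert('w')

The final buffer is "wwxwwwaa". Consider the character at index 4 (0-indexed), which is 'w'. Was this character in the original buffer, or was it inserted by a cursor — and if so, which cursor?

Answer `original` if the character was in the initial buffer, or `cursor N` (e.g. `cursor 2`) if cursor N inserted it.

Answer: cursor 3

Derivation:
After op 1 (add_cursor(4)): buffer="wxdivaa" (len 7), cursors c1@0 c2@3 c3@4, authorship .......
After op 2 (add_cursor(5)): buffer="wxdivaa" (len 7), cursors c1@0 c2@3 c3@4 c4@5, authorship .......
After op 3 (move_right): buffer="wxdivaa" (len 7), cursors c1@1 c2@4 c3@5 c4@6, authorship .......
After op 4 (move_left): buffer="wxdivaa" (len 7), cursors c1@0 c2@3 c3@4 c4@5, authorship .......
After op 5 (delete): buffer="wxaa" (len 4), cursors c1@0 c2@2 c3@2 c4@2, authorship ....
After op 6 (insert('w')): buffer="wwxwwwaa" (len 8), cursors c1@1 c2@6 c3@6 c4@6, authorship 1..234..
Authorship (.=original, N=cursor N): 1 . . 2 3 4 . .
Index 4: author = 3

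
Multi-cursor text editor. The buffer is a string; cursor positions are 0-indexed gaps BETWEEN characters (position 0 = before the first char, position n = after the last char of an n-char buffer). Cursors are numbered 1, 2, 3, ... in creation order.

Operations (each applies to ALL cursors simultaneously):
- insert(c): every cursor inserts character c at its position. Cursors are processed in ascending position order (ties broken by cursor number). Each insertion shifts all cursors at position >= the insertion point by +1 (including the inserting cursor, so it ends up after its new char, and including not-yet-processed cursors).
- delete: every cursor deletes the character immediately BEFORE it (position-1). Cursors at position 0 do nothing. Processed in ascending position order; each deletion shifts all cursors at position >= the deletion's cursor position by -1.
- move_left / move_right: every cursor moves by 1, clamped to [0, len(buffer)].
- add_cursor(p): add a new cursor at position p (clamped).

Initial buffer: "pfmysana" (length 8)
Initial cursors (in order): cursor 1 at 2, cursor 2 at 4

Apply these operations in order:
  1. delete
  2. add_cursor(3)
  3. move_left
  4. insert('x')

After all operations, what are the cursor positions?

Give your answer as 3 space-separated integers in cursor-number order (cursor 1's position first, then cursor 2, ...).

Answer: 1 3 5

Derivation:
After op 1 (delete): buffer="pmsana" (len 6), cursors c1@1 c2@2, authorship ......
After op 2 (add_cursor(3)): buffer="pmsana" (len 6), cursors c1@1 c2@2 c3@3, authorship ......
After op 3 (move_left): buffer="pmsana" (len 6), cursors c1@0 c2@1 c3@2, authorship ......
After op 4 (insert('x')): buffer="xpxmxsana" (len 9), cursors c1@1 c2@3 c3@5, authorship 1.2.3....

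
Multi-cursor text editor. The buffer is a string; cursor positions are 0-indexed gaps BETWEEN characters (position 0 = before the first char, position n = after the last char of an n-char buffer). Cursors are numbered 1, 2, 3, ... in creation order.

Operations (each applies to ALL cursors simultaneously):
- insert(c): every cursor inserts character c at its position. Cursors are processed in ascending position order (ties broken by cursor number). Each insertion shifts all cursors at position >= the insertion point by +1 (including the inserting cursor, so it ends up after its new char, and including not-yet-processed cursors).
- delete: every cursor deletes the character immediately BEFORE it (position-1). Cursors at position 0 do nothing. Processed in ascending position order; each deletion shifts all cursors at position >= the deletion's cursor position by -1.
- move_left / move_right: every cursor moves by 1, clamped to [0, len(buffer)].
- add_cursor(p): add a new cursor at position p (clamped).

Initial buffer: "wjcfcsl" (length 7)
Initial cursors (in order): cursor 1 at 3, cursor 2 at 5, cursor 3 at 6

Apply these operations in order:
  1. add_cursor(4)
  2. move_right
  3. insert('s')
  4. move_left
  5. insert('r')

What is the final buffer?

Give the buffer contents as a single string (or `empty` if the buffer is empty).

Answer: wjcfrscrssrslrs

Derivation:
After op 1 (add_cursor(4)): buffer="wjcfcsl" (len 7), cursors c1@3 c4@4 c2@5 c3@6, authorship .......
After op 2 (move_right): buffer="wjcfcsl" (len 7), cursors c1@4 c4@5 c2@6 c3@7, authorship .......
After op 3 (insert('s')): buffer="wjcfscsssls" (len 11), cursors c1@5 c4@7 c2@9 c3@11, authorship ....1.4.2.3
After op 4 (move_left): buffer="wjcfscsssls" (len 11), cursors c1@4 c4@6 c2@8 c3@10, authorship ....1.4.2.3
After op 5 (insert('r')): buffer="wjcfrscrssrslrs" (len 15), cursors c1@5 c4@8 c2@11 c3@14, authorship ....11.44.22.33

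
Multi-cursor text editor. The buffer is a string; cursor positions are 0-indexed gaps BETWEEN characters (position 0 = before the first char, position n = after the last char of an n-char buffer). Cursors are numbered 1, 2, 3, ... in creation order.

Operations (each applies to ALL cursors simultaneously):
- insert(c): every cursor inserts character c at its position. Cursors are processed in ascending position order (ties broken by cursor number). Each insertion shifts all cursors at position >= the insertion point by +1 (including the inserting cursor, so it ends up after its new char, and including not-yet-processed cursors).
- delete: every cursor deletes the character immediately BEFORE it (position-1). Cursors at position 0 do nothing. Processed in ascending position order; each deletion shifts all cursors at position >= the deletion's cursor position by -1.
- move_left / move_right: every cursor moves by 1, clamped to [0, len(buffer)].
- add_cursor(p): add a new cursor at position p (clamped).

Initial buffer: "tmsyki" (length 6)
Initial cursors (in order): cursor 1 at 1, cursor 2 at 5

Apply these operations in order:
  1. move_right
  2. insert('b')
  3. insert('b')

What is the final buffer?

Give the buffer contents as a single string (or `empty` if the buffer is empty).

Answer: tmbbsykibb

Derivation:
After op 1 (move_right): buffer="tmsyki" (len 6), cursors c1@2 c2@6, authorship ......
After op 2 (insert('b')): buffer="tmbsykib" (len 8), cursors c1@3 c2@8, authorship ..1....2
After op 3 (insert('b')): buffer="tmbbsykibb" (len 10), cursors c1@4 c2@10, authorship ..11....22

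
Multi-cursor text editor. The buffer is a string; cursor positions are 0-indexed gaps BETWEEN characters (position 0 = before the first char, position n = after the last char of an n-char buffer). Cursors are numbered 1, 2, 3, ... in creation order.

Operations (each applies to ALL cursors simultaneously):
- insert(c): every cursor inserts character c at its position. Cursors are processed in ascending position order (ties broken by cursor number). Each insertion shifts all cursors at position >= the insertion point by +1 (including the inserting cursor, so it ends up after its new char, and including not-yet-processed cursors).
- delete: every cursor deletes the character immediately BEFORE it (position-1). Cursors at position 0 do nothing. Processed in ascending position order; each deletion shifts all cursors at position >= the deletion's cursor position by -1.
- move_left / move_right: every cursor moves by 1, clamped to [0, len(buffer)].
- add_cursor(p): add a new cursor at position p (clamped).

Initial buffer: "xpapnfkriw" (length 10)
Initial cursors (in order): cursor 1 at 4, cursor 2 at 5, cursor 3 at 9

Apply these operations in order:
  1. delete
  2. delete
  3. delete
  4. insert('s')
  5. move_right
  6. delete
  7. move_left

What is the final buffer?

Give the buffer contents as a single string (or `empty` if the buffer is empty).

Answer: ss

Derivation:
After op 1 (delete): buffer="xpafkrw" (len 7), cursors c1@3 c2@3 c3@6, authorship .......
After op 2 (delete): buffer="xfkw" (len 4), cursors c1@1 c2@1 c3@3, authorship ....
After op 3 (delete): buffer="fw" (len 2), cursors c1@0 c2@0 c3@1, authorship ..
After op 4 (insert('s')): buffer="ssfsw" (len 5), cursors c1@2 c2@2 c3@4, authorship 12.3.
After op 5 (move_right): buffer="ssfsw" (len 5), cursors c1@3 c2@3 c3@5, authorship 12.3.
After op 6 (delete): buffer="ss" (len 2), cursors c1@1 c2@1 c3@2, authorship 13
After op 7 (move_left): buffer="ss" (len 2), cursors c1@0 c2@0 c3@1, authorship 13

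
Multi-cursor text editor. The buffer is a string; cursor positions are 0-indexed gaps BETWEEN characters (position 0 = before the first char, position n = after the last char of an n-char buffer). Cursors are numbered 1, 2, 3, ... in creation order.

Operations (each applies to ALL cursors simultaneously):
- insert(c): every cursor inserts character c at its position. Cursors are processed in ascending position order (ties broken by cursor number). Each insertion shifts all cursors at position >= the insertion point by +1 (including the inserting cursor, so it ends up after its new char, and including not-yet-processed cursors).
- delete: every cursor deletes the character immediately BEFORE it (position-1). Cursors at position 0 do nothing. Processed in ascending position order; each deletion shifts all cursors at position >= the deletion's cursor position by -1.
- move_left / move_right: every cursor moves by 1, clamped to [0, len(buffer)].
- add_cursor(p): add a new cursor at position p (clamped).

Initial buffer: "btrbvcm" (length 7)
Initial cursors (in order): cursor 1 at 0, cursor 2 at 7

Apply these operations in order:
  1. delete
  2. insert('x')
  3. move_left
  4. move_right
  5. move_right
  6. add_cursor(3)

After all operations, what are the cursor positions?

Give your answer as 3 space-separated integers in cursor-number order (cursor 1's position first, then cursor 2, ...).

Answer: 2 8 3

Derivation:
After op 1 (delete): buffer="btrbvc" (len 6), cursors c1@0 c2@6, authorship ......
After op 2 (insert('x')): buffer="xbtrbvcx" (len 8), cursors c1@1 c2@8, authorship 1......2
After op 3 (move_left): buffer="xbtrbvcx" (len 8), cursors c1@0 c2@7, authorship 1......2
After op 4 (move_right): buffer="xbtrbvcx" (len 8), cursors c1@1 c2@8, authorship 1......2
After op 5 (move_right): buffer="xbtrbvcx" (len 8), cursors c1@2 c2@8, authorship 1......2
After op 6 (add_cursor(3)): buffer="xbtrbvcx" (len 8), cursors c1@2 c3@3 c2@8, authorship 1......2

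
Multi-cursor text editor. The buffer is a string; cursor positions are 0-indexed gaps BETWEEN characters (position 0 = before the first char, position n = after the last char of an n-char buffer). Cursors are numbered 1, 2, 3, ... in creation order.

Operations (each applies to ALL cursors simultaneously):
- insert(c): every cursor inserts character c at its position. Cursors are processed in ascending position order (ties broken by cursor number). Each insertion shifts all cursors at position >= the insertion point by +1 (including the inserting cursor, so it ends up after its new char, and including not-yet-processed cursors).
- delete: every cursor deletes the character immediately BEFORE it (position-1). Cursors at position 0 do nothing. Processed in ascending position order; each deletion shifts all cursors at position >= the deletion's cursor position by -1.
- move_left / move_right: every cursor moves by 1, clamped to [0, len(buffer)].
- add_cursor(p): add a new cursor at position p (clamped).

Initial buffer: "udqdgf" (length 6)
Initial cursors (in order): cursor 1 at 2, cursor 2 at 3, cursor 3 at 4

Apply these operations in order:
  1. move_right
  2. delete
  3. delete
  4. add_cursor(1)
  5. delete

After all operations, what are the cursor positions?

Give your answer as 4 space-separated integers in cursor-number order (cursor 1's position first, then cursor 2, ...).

After op 1 (move_right): buffer="udqdgf" (len 6), cursors c1@3 c2@4 c3@5, authorship ......
After op 2 (delete): buffer="udf" (len 3), cursors c1@2 c2@2 c3@2, authorship ...
After op 3 (delete): buffer="f" (len 1), cursors c1@0 c2@0 c3@0, authorship .
After op 4 (add_cursor(1)): buffer="f" (len 1), cursors c1@0 c2@0 c3@0 c4@1, authorship .
After op 5 (delete): buffer="" (len 0), cursors c1@0 c2@0 c3@0 c4@0, authorship 

Answer: 0 0 0 0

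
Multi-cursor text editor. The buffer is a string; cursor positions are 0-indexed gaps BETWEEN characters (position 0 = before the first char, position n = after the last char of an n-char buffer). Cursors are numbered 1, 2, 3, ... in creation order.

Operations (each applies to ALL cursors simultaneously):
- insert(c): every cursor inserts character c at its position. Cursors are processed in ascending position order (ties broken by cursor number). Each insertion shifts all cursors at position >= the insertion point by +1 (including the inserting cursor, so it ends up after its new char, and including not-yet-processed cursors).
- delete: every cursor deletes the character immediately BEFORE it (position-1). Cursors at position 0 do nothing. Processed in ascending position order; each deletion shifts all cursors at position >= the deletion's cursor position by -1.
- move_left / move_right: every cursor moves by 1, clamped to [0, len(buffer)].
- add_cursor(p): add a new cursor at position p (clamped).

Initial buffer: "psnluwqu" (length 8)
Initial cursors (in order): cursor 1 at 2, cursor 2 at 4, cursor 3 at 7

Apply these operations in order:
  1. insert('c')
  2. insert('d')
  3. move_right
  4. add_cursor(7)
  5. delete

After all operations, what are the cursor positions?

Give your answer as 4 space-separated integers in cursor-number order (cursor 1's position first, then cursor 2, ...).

After op 1 (insert('c')): buffer="pscnlcuwqcu" (len 11), cursors c1@3 c2@6 c3@10, authorship ..1..2...3.
After op 2 (insert('d')): buffer="pscdnlcduwqcdu" (len 14), cursors c1@4 c2@8 c3@13, authorship ..11..22...33.
After op 3 (move_right): buffer="pscdnlcduwqcdu" (len 14), cursors c1@5 c2@9 c3@14, authorship ..11..22...33.
After op 4 (add_cursor(7)): buffer="pscdnlcduwqcdu" (len 14), cursors c1@5 c4@7 c2@9 c3@14, authorship ..11..22...33.
After op 5 (delete): buffer="pscdldwqcd" (len 10), cursors c1@4 c4@5 c2@6 c3@10, authorship ..11.2..33

Answer: 4 6 10 5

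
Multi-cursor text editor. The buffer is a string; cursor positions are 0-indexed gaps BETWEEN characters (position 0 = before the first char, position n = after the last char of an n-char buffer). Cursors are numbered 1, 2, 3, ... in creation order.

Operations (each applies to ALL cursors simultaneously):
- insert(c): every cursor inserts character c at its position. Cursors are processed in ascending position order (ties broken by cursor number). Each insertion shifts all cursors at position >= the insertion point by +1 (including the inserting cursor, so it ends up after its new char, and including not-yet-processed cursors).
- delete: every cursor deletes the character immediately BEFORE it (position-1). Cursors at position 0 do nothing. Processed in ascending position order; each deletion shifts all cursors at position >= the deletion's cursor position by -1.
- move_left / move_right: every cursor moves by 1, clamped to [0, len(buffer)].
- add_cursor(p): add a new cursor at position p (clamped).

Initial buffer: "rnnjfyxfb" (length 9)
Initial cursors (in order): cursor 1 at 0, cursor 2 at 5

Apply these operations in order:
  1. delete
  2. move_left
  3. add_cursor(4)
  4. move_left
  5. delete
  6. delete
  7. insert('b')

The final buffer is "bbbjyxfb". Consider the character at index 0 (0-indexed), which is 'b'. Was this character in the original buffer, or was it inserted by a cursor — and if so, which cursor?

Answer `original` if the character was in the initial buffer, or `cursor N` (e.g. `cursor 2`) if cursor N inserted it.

After op 1 (delete): buffer="rnnjyxfb" (len 8), cursors c1@0 c2@4, authorship ........
After op 2 (move_left): buffer="rnnjyxfb" (len 8), cursors c1@0 c2@3, authorship ........
After op 3 (add_cursor(4)): buffer="rnnjyxfb" (len 8), cursors c1@0 c2@3 c3@4, authorship ........
After op 4 (move_left): buffer="rnnjyxfb" (len 8), cursors c1@0 c2@2 c3@3, authorship ........
After op 5 (delete): buffer="rjyxfb" (len 6), cursors c1@0 c2@1 c3@1, authorship ......
After op 6 (delete): buffer="jyxfb" (len 5), cursors c1@0 c2@0 c3@0, authorship .....
After op 7 (insert('b')): buffer="bbbjyxfb" (len 8), cursors c1@3 c2@3 c3@3, authorship 123.....
Authorship (.=original, N=cursor N): 1 2 3 . . . . .
Index 0: author = 1

Answer: cursor 1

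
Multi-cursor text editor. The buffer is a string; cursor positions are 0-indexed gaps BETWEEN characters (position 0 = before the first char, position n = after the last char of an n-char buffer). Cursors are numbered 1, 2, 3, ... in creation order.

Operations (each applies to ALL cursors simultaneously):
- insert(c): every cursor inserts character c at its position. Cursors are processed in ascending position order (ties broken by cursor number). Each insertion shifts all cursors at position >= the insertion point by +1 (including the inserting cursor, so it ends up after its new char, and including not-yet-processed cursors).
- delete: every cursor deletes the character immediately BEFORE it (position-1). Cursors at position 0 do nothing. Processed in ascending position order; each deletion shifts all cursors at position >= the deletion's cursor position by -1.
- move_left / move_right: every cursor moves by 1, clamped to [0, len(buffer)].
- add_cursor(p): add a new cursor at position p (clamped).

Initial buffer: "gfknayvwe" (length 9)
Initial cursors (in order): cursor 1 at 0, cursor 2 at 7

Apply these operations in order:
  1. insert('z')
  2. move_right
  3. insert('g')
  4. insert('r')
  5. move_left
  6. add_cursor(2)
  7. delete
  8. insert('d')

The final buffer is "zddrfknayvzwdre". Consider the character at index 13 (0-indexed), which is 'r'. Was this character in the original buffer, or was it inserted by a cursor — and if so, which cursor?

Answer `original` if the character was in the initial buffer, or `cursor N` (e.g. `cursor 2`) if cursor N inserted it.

After op 1 (insert('z')): buffer="zgfknayvzwe" (len 11), cursors c1@1 c2@9, authorship 1.......2..
After op 2 (move_right): buffer="zgfknayvzwe" (len 11), cursors c1@2 c2@10, authorship 1.......2..
After op 3 (insert('g')): buffer="zggfknayvzwge" (len 13), cursors c1@3 c2@12, authorship 1.1......2.2.
After op 4 (insert('r')): buffer="zggrfknayvzwgre" (len 15), cursors c1@4 c2@14, authorship 1.11......2.22.
After op 5 (move_left): buffer="zggrfknayvzwgre" (len 15), cursors c1@3 c2@13, authorship 1.11......2.22.
After op 6 (add_cursor(2)): buffer="zggrfknayvzwgre" (len 15), cursors c3@2 c1@3 c2@13, authorship 1.11......2.22.
After op 7 (delete): buffer="zrfknayvzwre" (len 12), cursors c1@1 c3@1 c2@10, authorship 11......2.2.
After op 8 (insert('d')): buffer="zddrfknayvzwdre" (len 15), cursors c1@3 c3@3 c2@13, authorship 1131......2.22.
Authorship (.=original, N=cursor N): 1 1 3 1 . . . . . . 2 . 2 2 .
Index 13: author = 2

Answer: cursor 2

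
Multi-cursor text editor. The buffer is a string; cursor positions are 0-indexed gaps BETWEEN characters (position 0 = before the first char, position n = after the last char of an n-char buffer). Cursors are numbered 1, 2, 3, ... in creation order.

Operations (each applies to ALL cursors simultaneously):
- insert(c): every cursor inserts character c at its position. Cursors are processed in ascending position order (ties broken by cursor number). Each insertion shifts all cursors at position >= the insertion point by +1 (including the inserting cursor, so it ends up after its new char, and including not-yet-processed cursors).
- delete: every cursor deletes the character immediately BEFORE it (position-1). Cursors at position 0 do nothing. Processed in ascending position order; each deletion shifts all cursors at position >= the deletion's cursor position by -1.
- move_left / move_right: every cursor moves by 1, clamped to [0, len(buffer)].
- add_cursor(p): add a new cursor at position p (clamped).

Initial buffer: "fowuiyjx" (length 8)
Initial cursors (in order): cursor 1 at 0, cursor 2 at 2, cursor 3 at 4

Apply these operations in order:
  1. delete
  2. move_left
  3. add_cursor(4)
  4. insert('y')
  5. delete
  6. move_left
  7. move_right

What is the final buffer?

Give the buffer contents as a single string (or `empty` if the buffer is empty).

After op 1 (delete): buffer="fwiyjx" (len 6), cursors c1@0 c2@1 c3@2, authorship ......
After op 2 (move_left): buffer="fwiyjx" (len 6), cursors c1@0 c2@0 c3@1, authorship ......
After op 3 (add_cursor(4)): buffer="fwiyjx" (len 6), cursors c1@0 c2@0 c3@1 c4@4, authorship ......
After op 4 (insert('y')): buffer="yyfywiyyjx" (len 10), cursors c1@2 c2@2 c3@4 c4@8, authorship 12.3...4..
After op 5 (delete): buffer="fwiyjx" (len 6), cursors c1@0 c2@0 c3@1 c4@4, authorship ......
After op 6 (move_left): buffer="fwiyjx" (len 6), cursors c1@0 c2@0 c3@0 c4@3, authorship ......
After op 7 (move_right): buffer="fwiyjx" (len 6), cursors c1@1 c2@1 c3@1 c4@4, authorship ......

Answer: fwiyjx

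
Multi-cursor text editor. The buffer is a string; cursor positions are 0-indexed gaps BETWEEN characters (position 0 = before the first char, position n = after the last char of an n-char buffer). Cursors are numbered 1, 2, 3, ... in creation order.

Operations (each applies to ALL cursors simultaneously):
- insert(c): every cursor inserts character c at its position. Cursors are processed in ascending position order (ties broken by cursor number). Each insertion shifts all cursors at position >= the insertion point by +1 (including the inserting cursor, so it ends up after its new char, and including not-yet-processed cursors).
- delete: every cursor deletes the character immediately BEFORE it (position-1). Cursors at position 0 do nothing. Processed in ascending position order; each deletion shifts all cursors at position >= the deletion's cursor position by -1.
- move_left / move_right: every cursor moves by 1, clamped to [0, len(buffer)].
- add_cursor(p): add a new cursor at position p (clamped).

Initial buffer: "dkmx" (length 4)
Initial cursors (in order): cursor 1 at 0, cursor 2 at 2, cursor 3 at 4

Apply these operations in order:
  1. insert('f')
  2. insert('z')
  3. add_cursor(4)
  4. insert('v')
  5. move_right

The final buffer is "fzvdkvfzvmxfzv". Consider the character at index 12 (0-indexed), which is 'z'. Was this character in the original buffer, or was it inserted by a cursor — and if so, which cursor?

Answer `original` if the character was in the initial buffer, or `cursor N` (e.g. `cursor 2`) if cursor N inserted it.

Answer: cursor 3

Derivation:
After op 1 (insert('f')): buffer="fdkfmxf" (len 7), cursors c1@1 c2@4 c3@7, authorship 1..2..3
After op 2 (insert('z')): buffer="fzdkfzmxfz" (len 10), cursors c1@2 c2@6 c3@10, authorship 11..22..33
After op 3 (add_cursor(4)): buffer="fzdkfzmxfz" (len 10), cursors c1@2 c4@4 c2@6 c3@10, authorship 11..22..33
After op 4 (insert('v')): buffer="fzvdkvfzvmxfzv" (len 14), cursors c1@3 c4@6 c2@9 c3@14, authorship 111..4222..333
After op 5 (move_right): buffer="fzvdkvfzvmxfzv" (len 14), cursors c1@4 c4@7 c2@10 c3@14, authorship 111..4222..333
Authorship (.=original, N=cursor N): 1 1 1 . . 4 2 2 2 . . 3 3 3
Index 12: author = 3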